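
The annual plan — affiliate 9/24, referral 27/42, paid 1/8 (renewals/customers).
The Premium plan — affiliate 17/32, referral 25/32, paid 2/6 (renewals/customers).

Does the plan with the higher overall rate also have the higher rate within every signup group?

Affiliate: the annual plan 9/24 = 37.5%, the Premium plan 17/32 = 53.1% → the Premium plan
Referral: the annual plan 27/42 = 64.3%, the Premium plan 25/32 = 78.1% → the Premium plan
Paid: the annual plan 1/8 = 12.5%, the Premium plan 2/6 = 33.3% → the Premium plan
Overall: the annual plan 37/74 = 50.0%, the Premium plan 44/70 = 62.9% → the Premium plan
The Premium plan wins overall and in every signup group — no reversal.

Yes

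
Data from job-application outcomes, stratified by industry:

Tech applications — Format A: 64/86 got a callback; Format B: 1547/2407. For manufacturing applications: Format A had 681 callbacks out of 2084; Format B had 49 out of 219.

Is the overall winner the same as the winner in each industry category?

No

Tech: Format A 64/86 = 74.4%, Format B 1547/2407 = 64.3% → Format A
Manufacturing: Format A 681/2084 = 32.7%, Format B 49/219 = 22.4% → Format A
Overall: Format A 745/2170 = 34.3%, Format B 1596/2626 = 60.8% → Format B
Format A wins each industry group but Format B wins overall — the comparison reverses. Format A's applications skew toward manufacturing, which has a lower base rate.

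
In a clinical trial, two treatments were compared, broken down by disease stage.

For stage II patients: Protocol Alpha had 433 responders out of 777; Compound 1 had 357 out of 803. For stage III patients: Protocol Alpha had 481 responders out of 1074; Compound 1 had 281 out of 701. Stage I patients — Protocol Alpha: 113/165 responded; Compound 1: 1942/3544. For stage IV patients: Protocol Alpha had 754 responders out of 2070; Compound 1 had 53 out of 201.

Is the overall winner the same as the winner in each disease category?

Stage II: Protocol Alpha 433/777 = 55.7%, Compound 1 357/803 = 44.5% → Protocol Alpha
Stage III: Protocol Alpha 481/1074 = 44.8%, Compound 1 281/701 = 40.1% → Protocol Alpha
Stage I: Protocol Alpha 113/165 = 68.5%, Compound 1 1942/3544 = 54.8% → Protocol Alpha
Stage IV: Protocol Alpha 754/2070 = 36.4%, Compound 1 53/201 = 26.4% → Protocol Alpha
Overall: Protocol Alpha 1781/4086 = 43.6%, Compound 1 2633/5249 = 50.2% → Compound 1
Protocol Alpha wins each disease group but Compound 1 wins overall — the comparison reverses. Protocol Alpha's patients skew toward stage IV, which has a lower base rate.

No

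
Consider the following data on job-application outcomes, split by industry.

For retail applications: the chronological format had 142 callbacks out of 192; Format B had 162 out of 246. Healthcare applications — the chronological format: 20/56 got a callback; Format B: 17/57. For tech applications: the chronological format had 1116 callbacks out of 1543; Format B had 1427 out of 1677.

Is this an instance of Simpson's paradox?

Retail: the chronological format 142/192 = 74.0%, Format B 162/246 = 65.9% → the chronological format
Healthcare: the chronological format 20/56 = 35.7%, Format B 17/57 = 29.8% → the chronological format
Tech: the chronological format 1116/1543 = 72.3%, Format B 1427/1677 = 85.1% → Format B
Overall: the chronological format 1278/1791 = 71.4%, Format B 1606/1980 = 81.1% → Format B
Neither sweeps: the chronological format wins 2 of 3 groups, Format B wins 1. Format B wins overall but not every group — no Simpson reversal.

No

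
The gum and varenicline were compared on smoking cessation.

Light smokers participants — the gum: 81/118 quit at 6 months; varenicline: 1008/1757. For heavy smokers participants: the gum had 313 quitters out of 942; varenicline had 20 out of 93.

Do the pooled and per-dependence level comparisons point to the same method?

Light smokers: the gum 81/118 = 68.6%, varenicline 1008/1757 = 57.4% → the gum
Heavy smokers: the gum 313/942 = 33.2%, varenicline 20/93 = 21.5% → the gum
Overall: the gum 394/1060 = 37.2%, varenicline 1028/1850 = 55.6% → varenicline
The gum wins each dependence group but varenicline wins overall — the comparison reverses. The gum's participants skew toward heavy smokers, which has a lower base rate.

No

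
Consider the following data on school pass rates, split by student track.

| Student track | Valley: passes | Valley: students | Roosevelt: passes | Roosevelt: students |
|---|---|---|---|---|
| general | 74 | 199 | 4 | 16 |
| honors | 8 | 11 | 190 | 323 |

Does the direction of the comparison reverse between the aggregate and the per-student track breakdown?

General: Valley 74/199 = 37.2%, Roosevelt 4/16 = 25.0% → Valley
Honors: Valley 8/11 = 72.7%, Roosevelt 190/323 = 58.8% → Valley
Overall: Valley 82/210 = 39.0%, Roosevelt 194/339 = 57.2% → Roosevelt
Valley wins each student group but Roosevelt wins overall — the comparison reverses. Valley's students skew toward general, which has a lower base rate.

Yes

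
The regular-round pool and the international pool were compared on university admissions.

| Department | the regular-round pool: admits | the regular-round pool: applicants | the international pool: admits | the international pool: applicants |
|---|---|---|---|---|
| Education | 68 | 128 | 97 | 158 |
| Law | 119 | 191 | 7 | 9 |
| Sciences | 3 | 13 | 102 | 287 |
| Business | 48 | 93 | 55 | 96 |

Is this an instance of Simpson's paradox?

Education: the regular-round pool 68/128 = 53.1%, the international pool 97/158 = 61.4% → the international pool
Law: the regular-round pool 119/191 = 62.3%, the international pool 7/9 = 77.8% → the international pool
Sciences: the regular-round pool 3/13 = 23.1%, the international pool 102/287 = 35.5% → the international pool
Business: the regular-round pool 48/93 = 51.6%, the international pool 55/96 = 57.3% → the international pool
Overall: the regular-round pool 238/425 = 56.0%, the international pool 261/550 = 47.5% → the regular-round pool
The international pool wins each department group but the regular-round pool wins overall — the comparison reverses. The international pool's applicants skew toward Sciences, which has a lower base rate.

Yes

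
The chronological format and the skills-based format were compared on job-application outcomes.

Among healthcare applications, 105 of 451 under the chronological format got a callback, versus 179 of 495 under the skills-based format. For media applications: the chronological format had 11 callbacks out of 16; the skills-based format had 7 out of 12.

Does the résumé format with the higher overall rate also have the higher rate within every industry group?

Healthcare: the chronological format 105/451 = 23.3%, the skills-based format 179/495 = 36.2% → the skills-based format
Media: the chronological format 11/16 = 68.8%, the skills-based format 7/12 = 58.3% → the chronological format
Overall: the chronological format 116/467 = 24.8%, the skills-based format 186/507 = 36.7% → the skills-based format
Neither sweeps: the chronological format wins 1 of 2 groups, the skills-based format wins 1. The skills-based format wins overall but not every group — no Simpson reversal.

No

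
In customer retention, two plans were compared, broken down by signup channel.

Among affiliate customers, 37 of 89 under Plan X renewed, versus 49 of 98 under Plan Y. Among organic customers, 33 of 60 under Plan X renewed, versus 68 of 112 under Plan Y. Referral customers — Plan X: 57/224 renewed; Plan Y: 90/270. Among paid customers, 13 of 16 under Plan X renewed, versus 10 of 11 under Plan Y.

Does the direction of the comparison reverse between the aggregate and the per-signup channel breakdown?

Affiliate: Plan X 37/89 = 41.6%, Plan Y 49/98 = 50.0% → Plan Y
Organic: Plan X 33/60 = 55.0%, Plan Y 68/112 = 60.7% → Plan Y
Referral: Plan X 57/224 = 25.4%, Plan Y 90/270 = 33.3% → Plan Y
Paid: Plan X 13/16 = 81.2%, Plan Y 10/11 = 90.9% → Plan Y
Overall: Plan X 140/389 = 36.0%, Plan Y 217/491 = 44.2% → Plan Y
Plan Y wins overall and in every signup group — no reversal.

No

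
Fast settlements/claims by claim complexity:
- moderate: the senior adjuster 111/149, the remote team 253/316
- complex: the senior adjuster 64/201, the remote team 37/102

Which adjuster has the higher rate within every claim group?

the remote team

Moderate: the senior adjuster 111/149 = 74.5%, the remote team 253/316 = 80.1% → the remote team
Complex: the senior adjuster 64/201 = 31.8%, the remote team 37/102 = 36.3% → the remote team
The remote team has the higher rate in both groups.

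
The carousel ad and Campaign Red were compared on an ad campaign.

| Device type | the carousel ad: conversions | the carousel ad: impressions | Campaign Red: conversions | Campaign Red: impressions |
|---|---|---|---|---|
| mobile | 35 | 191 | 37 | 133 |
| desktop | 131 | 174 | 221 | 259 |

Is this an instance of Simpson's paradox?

No

Mobile: the carousel ad 35/191 = 18.3%, Campaign Red 37/133 = 27.8% → Campaign Red
Desktop: the carousel ad 131/174 = 75.3%, Campaign Red 221/259 = 85.3% → Campaign Red
Overall: the carousel ad 166/365 = 45.5%, Campaign Red 258/392 = 65.8% → Campaign Red
Campaign Red wins overall and in every device group — no reversal.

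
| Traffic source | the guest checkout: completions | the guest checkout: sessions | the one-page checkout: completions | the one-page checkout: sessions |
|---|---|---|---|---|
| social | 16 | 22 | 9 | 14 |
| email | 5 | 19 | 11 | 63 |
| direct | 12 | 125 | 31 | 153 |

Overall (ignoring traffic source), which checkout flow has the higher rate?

Social: the guest checkout 16/22 = 72.7%, the one-page checkout 9/14 = 64.3% → the guest checkout
Email: the guest checkout 5/19 = 26.3%, the one-page checkout 11/63 = 17.5% → the guest checkout
Direct: the guest checkout 12/125 = 9.6%, the one-page checkout 31/153 = 20.3% → the one-page checkout
Overall: the guest checkout 33/166 = 19.9%, the one-page checkout 51/230 = 22.2% → the one-page checkout
(Neither sweeps every traffic group, but the one-page checkout has the higher pooled rate.)

the one-page checkout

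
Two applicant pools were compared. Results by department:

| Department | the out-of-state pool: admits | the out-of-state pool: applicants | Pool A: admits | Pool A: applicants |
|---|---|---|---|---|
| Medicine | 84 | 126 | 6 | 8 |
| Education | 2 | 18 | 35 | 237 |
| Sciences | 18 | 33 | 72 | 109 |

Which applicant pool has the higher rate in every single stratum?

Medicine: the out-of-state pool 84/126 = 66.7%, Pool A 6/8 = 75.0% → Pool A
Education: the out-of-state pool 2/18 = 11.1%, Pool A 35/237 = 14.8% → Pool A
Sciences: the out-of-state pool 18/33 = 54.5%, Pool A 72/109 = 66.1% → Pool A
Pool A has the higher rate in all 3 groups.

Pool A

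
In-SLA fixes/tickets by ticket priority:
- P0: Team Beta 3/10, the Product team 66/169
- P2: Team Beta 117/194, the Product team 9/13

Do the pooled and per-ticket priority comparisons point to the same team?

No

P0: Team Beta 3/10 = 30.0%, the Product team 66/169 = 39.1% → the Product team
P2: Team Beta 117/194 = 60.3%, the Product team 9/13 = 69.2% → the Product team
Overall: Team Beta 120/204 = 58.8%, the Product team 75/182 = 41.2% → Team Beta
The Product team wins each ticket group but Team Beta wins overall — the comparison reverses. The Product team's tickets skew toward P0, which has a lower base rate.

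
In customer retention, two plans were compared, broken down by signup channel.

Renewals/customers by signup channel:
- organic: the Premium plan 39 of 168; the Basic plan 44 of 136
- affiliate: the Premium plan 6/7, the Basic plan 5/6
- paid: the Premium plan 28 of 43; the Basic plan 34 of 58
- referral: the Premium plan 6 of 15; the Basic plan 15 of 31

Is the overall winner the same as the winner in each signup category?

Organic: the Premium plan 39/168 = 23.2%, the Basic plan 44/136 = 32.4% → the Basic plan
Affiliate: the Premium plan 6/7 = 85.7%, the Basic plan 5/6 = 83.3% → the Premium plan
Paid: the Premium plan 28/43 = 65.1%, the Basic plan 34/58 = 58.6% → the Premium plan
Referral: the Premium plan 6/15 = 40.0%, the Basic plan 15/31 = 48.4% → the Basic plan
Overall: the Premium plan 79/233 = 33.9%, the Basic plan 98/231 = 42.4% → the Basic plan
Neither sweeps: the Premium plan wins 2 of 4 groups, the Basic plan wins 2. The Basic plan wins overall but not every group — no Simpson reversal.

No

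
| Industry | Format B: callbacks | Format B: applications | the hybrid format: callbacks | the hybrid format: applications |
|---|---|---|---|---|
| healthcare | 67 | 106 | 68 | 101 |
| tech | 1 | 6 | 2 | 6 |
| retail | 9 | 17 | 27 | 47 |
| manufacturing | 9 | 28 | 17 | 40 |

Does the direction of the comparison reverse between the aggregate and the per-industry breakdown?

Healthcare: Format B 67/106 = 63.2%, the hybrid format 68/101 = 67.3% → the hybrid format
Tech: Format B 1/6 = 16.7%, the hybrid format 2/6 = 33.3% → the hybrid format
Retail: Format B 9/17 = 52.9%, the hybrid format 27/47 = 57.4% → the hybrid format
Manufacturing: Format B 9/28 = 32.1%, the hybrid format 17/40 = 42.5% → the hybrid format
Overall: Format B 86/157 = 54.8%, the hybrid format 114/194 = 58.8% → the hybrid format
The hybrid format wins overall and in every industry group — no reversal.

No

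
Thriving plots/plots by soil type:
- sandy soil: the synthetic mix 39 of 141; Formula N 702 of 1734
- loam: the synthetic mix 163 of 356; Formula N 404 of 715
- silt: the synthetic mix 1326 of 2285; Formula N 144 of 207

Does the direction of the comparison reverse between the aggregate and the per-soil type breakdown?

Sandy soil: the synthetic mix 39/141 = 27.7%, Formula N 702/1734 = 40.5% → Formula N
Loam: the synthetic mix 163/356 = 45.8%, Formula N 404/715 = 56.5% → Formula N
Silt: the synthetic mix 1326/2285 = 58.0%, Formula N 144/207 = 69.6% → Formula N
Overall: the synthetic mix 1528/2782 = 54.9%, Formula N 1250/2656 = 47.1% → the synthetic mix
Formula N wins each soil group but the synthetic mix wins overall — the comparison reverses. Formula N's plots skew toward sandy soil, which has a lower base rate.

Yes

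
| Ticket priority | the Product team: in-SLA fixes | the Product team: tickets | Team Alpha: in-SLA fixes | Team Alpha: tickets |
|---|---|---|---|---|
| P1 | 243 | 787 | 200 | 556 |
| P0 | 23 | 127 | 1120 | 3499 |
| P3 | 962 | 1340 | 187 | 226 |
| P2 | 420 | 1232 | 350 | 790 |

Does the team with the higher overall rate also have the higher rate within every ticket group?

No

P1: the Product team 243/787 = 30.9%, Team Alpha 200/556 = 36.0% → Team Alpha
P0: the Product team 23/127 = 18.1%, Team Alpha 1120/3499 = 32.0% → Team Alpha
P3: the Product team 962/1340 = 71.8%, Team Alpha 187/226 = 82.7% → Team Alpha
P2: the Product team 420/1232 = 34.1%, Team Alpha 350/790 = 44.3% → Team Alpha
Overall: the Product team 1648/3486 = 47.3%, Team Alpha 1857/5071 = 36.6% → the Product team
Team Alpha wins each ticket group but the Product team wins overall — the comparison reverses. Team Alpha's tickets skew toward P0, which has a lower base rate.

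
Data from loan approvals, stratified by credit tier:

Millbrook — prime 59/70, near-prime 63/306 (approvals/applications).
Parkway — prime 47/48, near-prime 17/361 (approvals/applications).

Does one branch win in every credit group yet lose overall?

Prime: Millbrook 59/70 = 84.3%, Parkway 47/48 = 97.9% → Parkway
Near-prime: Millbrook 63/306 = 20.6%, Parkway 17/361 = 4.7% → Millbrook
Overall: Millbrook 122/376 = 32.4%, Parkway 64/409 = 15.6% → Millbrook
Neither sweeps: Millbrook wins 1 of 2 groups, Parkway wins 1. Millbrook wins overall but not every group — no Simpson reversal.

No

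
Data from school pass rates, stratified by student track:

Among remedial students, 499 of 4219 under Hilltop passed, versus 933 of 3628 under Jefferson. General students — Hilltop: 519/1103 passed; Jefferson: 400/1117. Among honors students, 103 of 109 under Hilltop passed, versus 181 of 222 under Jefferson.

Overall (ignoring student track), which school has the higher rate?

Jefferson

Remedial: Hilltop 499/4219 = 11.8%, Jefferson 933/3628 = 25.7% → Jefferson
General: Hilltop 519/1103 = 47.1%, Jefferson 400/1117 = 35.8% → Hilltop
Honors: Hilltop 103/109 = 94.5%, Jefferson 181/222 = 81.5% → Hilltop
Overall: Hilltop 1121/5431 = 20.6%, Jefferson 1514/4967 = 30.5% → Jefferson
(Neither sweeps every student group, but Jefferson has the higher pooled rate.)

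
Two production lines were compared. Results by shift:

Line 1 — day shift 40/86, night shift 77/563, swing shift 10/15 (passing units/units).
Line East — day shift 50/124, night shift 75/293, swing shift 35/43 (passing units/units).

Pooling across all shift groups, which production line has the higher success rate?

Day shift: Line 1 40/86 = 46.5%, Line East 50/124 = 40.3% → Line 1
Night shift: Line 1 77/563 = 13.7%, Line East 75/293 = 25.6% → Line East
Swing shift: Line 1 10/15 = 66.7%, Line East 35/43 = 81.4% → Line East
Overall: Line 1 127/664 = 19.1%, Line East 160/460 = 34.8% → Line East
(Neither sweeps every shift group, but Line East has the higher pooled rate.)

Line East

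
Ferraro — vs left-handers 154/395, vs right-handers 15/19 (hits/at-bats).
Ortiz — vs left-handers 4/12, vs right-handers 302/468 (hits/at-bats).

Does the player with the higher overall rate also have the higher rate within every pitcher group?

Vs left-handers: Ferraro 154/395 = 39.0%, Ortiz 4/12 = 33.3% → Ferraro
Vs right-handers: Ferraro 15/19 = 78.9%, Ortiz 302/468 = 64.5% → Ferraro
Overall: Ferraro 169/414 = 40.8%, Ortiz 306/480 = 63.8% → Ortiz
Ferraro wins each pitcher group but Ortiz wins overall — the comparison reverses. Ferraro's at-bats skew toward vs left-handers, which has a lower base rate.

No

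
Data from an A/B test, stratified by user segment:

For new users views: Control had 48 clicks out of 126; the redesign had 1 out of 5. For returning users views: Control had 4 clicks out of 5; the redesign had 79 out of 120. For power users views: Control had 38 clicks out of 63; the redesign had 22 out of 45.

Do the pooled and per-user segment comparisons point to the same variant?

New users: Control 48/126 = 38.1%, the redesign 1/5 = 20.0% → Control
Returning users: Control 4/5 = 80.0%, the redesign 79/120 = 65.8% → Control
Power users: Control 38/63 = 60.3%, the redesign 22/45 = 48.9% → Control
Overall: Control 90/194 = 46.4%, the redesign 102/170 = 60.0% → the redesign
Control wins each user group but the redesign wins overall — the comparison reverses. Control's views skew toward new users, which has a lower base rate.

No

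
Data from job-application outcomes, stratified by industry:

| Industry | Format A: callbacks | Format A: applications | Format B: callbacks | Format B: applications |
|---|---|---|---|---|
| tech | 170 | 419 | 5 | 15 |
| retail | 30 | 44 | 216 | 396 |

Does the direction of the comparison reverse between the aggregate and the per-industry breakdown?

Yes

Tech: Format A 170/419 = 40.6%, Format B 5/15 = 33.3% → Format A
Retail: Format A 30/44 = 68.2%, Format B 216/396 = 54.5% → Format A
Overall: Format A 200/463 = 43.2%, Format B 221/411 = 53.8% → Format B
Format A wins each industry group but Format B wins overall — the comparison reverses. Format A's applications skew toward tech, which has a lower base rate.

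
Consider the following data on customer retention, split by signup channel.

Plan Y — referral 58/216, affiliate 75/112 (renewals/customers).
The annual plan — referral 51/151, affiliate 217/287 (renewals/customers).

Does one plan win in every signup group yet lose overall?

No

Referral: Plan Y 58/216 = 26.9%, the annual plan 51/151 = 33.8% → the annual plan
Affiliate: Plan Y 75/112 = 67.0%, the annual plan 217/287 = 75.6% → the annual plan
Overall: Plan Y 133/328 = 40.5%, the annual plan 268/438 = 61.2% → the annual plan
The annual plan wins overall and in every signup group — no reversal.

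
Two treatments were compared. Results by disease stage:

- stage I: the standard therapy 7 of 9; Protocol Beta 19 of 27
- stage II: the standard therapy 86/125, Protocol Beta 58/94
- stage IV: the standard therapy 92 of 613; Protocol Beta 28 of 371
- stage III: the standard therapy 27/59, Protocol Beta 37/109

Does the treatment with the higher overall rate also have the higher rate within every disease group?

Yes

Stage I: the standard therapy 7/9 = 77.8%, Protocol Beta 19/27 = 70.4% → the standard therapy
Stage II: the standard therapy 86/125 = 68.8%, Protocol Beta 58/94 = 61.7% → the standard therapy
Stage IV: the standard therapy 92/613 = 15.0%, Protocol Beta 28/371 = 7.5% → the standard therapy
Stage III: the standard therapy 27/59 = 45.8%, Protocol Beta 37/109 = 33.9% → the standard therapy
Overall: the standard therapy 212/806 = 26.3%, Protocol Beta 142/601 = 23.6% → the standard therapy
The standard therapy wins overall and in every disease group — no reversal.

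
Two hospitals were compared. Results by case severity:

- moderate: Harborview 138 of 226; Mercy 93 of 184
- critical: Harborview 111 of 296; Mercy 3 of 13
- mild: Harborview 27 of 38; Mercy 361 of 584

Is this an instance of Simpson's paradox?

Yes

Moderate: Harborview 138/226 = 61.1%, Mercy 93/184 = 50.5% → Harborview
Critical: Harborview 111/296 = 37.5%, Mercy 3/13 = 23.1% → Harborview
Mild: Harborview 27/38 = 71.1%, Mercy 361/584 = 61.8% → Harborview
Overall: Harborview 276/560 = 49.3%, Mercy 457/781 = 58.5% → Mercy
Harborview wins each case group but Mercy wins overall — the comparison reverses. Harborview's patients skew toward critical, which has a lower base rate.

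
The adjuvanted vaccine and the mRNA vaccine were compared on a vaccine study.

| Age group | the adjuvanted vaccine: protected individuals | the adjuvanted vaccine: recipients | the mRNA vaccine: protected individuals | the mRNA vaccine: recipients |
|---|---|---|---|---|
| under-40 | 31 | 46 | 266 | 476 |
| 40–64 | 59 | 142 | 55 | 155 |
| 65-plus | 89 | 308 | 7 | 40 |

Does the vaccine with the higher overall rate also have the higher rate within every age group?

Under-40: the adjuvanted vaccine 31/46 = 67.4%, the mRNA vaccine 266/476 = 55.9% → the adjuvanted vaccine
40–64: the adjuvanted vaccine 59/142 = 41.5%, the mRNA vaccine 55/155 = 35.5% → the adjuvanted vaccine
65-plus: the adjuvanted vaccine 89/308 = 28.9%, the mRNA vaccine 7/40 = 17.5% → the adjuvanted vaccine
Overall: the adjuvanted vaccine 179/496 = 36.1%, the mRNA vaccine 328/671 = 48.9% → the mRNA vaccine
The adjuvanted vaccine wins each age group but the mRNA vaccine wins overall — the comparison reverses. The adjuvanted vaccine's recipients skew toward 65-plus, which has a lower base rate.

No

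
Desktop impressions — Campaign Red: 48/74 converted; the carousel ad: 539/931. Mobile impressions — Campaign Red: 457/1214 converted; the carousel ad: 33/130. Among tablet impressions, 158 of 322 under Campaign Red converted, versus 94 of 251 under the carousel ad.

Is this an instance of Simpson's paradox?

Desktop: Campaign Red 48/74 = 64.9%, the carousel ad 539/931 = 57.9% → Campaign Red
Mobile: Campaign Red 457/1214 = 37.6%, the carousel ad 33/130 = 25.4% → Campaign Red
Tablet: Campaign Red 158/322 = 49.1%, the carousel ad 94/251 = 37.5% → Campaign Red
Overall: Campaign Red 663/1610 = 41.2%, the carousel ad 666/1312 = 50.8% → the carousel ad
Campaign Red wins each device group but the carousel ad wins overall — the comparison reverses. Campaign Red's impressions skew toward mobile, which has a lower base rate.

Yes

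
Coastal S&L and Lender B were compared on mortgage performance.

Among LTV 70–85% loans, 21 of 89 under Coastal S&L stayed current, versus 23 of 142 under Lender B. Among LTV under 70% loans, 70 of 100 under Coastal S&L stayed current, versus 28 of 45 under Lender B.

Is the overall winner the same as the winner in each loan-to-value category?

Yes

LTV 70–85%: Coastal S&L 21/89 = 23.6%, Lender B 23/142 = 16.2% → Coastal S&L
LTV under 70%: Coastal S&L 70/100 = 70.0%, Lender B 28/45 = 62.2% → Coastal S&L
Overall: Coastal S&L 91/189 = 48.1%, Lender B 51/187 = 27.3% → Coastal S&L
Coastal S&L wins overall and in every loan-to-value group — no reversal.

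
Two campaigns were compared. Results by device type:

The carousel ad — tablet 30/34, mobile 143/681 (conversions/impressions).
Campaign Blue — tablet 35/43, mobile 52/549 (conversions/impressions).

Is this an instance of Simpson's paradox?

No

Tablet: the carousel ad 30/34 = 88.2%, Campaign Blue 35/43 = 81.4% → the carousel ad
Mobile: the carousel ad 143/681 = 21.0%, Campaign Blue 52/549 = 9.5% → the carousel ad
Overall: the carousel ad 173/715 = 24.2%, Campaign Blue 87/592 = 14.7% → the carousel ad
The carousel ad wins overall and in every device group — no reversal.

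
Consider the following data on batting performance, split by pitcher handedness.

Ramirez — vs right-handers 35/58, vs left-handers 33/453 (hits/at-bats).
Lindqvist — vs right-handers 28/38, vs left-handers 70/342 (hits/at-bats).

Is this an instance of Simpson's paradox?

Vs right-handers: Ramirez 35/58 = 60.3%, Lindqvist 28/38 = 73.7% → Lindqvist
Vs left-handers: Ramirez 33/453 = 7.3%, Lindqvist 70/342 = 20.5% → Lindqvist
Overall: Ramirez 68/511 = 13.3%, Lindqvist 98/380 = 25.8% → Lindqvist
Lindqvist wins overall and in every pitcher group — no reversal.

No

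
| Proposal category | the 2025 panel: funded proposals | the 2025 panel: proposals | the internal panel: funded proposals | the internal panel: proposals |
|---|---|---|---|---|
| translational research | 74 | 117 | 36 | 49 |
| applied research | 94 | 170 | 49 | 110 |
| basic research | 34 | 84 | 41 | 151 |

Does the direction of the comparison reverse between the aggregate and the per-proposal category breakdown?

Translational research: the 2025 panel 74/117 = 63.2%, the internal panel 36/49 = 73.5% → the internal panel
Applied research: the 2025 panel 94/170 = 55.3%, the internal panel 49/110 = 44.5% → the 2025 panel
Basic research: the 2025 panel 34/84 = 40.5%, the internal panel 41/151 = 27.2% → the 2025 panel
Overall: the 2025 panel 202/371 = 54.4%, the internal panel 126/310 = 40.6% → the 2025 panel
Neither sweeps: the 2025 panel wins 2 of 3 groups, the internal panel wins 1. The 2025 panel wins overall but not every group — no Simpson reversal.

No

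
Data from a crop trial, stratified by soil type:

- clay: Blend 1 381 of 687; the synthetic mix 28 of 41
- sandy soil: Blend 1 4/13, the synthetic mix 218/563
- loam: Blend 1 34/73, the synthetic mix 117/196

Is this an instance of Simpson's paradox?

Yes

Clay: Blend 1 381/687 = 55.5%, the synthetic mix 28/41 = 68.3% → the synthetic mix
Sandy soil: Blend 1 4/13 = 30.8%, the synthetic mix 218/563 = 38.7% → the synthetic mix
Loam: Blend 1 34/73 = 46.6%, the synthetic mix 117/196 = 59.7% → the synthetic mix
Overall: Blend 1 419/773 = 54.2%, the synthetic mix 363/800 = 45.4% → Blend 1
The synthetic mix wins each soil group but Blend 1 wins overall — the comparison reverses. The synthetic mix's plots skew toward sandy soil, which has a lower base rate.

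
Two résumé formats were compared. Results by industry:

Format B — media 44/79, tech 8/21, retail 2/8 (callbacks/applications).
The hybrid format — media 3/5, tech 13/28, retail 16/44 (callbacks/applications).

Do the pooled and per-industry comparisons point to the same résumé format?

Media: Format B 44/79 = 55.7%, the hybrid format 3/5 = 60.0% → the hybrid format
Tech: Format B 8/21 = 38.1%, the hybrid format 13/28 = 46.4% → the hybrid format
Retail: Format B 2/8 = 25.0%, the hybrid format 16/44 = 36.4% → the hybrid format
Overall: Format B 54/108 = 50.0%, the hybrid format 32/77 = 41.6% → Format B
The hybrid format wins each industry group but Format B wins overall — the comparison reverses. The hybrid format's applications skew toward retail, which has a lower base rate.

No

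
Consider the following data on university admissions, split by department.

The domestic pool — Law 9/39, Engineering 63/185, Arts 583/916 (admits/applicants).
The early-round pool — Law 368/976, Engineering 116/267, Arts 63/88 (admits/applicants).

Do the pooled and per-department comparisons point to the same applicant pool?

Law: the domestic pool 9/39 = 23.1%, the early-round pool 368/976 = 37.7% → the early-round pool
Engineering: the domestic pool 63/185 = 34.1%, the early-round pool 116/267 = 43.4% → the early-round pool
Arts: the domestic pool 583/916 = 63.6%, the early-round pool 63/88 = 71.6% → the early-round pool
Overall: the domestic pool 655/1140 = 57.5%, the early-round pool 547/1331 = 41.1% → the domestic pool
The early-round pool wins each department group but the domestic pool wins overall — the comparison reverses. The early-round pool's applicants skew toward Law, which has a lower base rate.

No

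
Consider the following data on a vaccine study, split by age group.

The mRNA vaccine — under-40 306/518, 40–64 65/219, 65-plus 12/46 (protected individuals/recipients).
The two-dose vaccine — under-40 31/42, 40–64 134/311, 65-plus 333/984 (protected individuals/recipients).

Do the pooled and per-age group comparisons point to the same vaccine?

No

Under-40: the mRNA vaccine 306/518 = 59.1%, the two-dose vaccine 31/42 = 73.8% → the two-dose vaccine
40–64: the mRNA vaccine 65/219 = 29.7%, the two-dose vaccine 134/311 = 43.1% → the two-dose vaccine
65-plus: the mRNA vaccine 12/46 = 26.1%, the two-dose vaccine 333/984 = 33.8% → the two-dose vaccine
Overall: the mRNA vaccine 383/783 = 48.9%, the two-dose vaccine 498/1337 = 37.2% → the mRNA vaccine
The two-dose vaccine wins each age group but the mRNA vaccine wins overall — the comparison reverses. The two-dose vaccine's recipients skew toward 65-plus, which has a lower base rate.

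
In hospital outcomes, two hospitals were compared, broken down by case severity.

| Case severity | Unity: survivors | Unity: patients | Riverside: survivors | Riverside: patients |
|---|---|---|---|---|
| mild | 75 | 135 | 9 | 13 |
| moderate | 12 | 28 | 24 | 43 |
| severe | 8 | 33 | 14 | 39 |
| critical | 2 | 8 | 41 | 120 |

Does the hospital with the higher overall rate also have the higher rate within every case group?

Mild: Unity 75/135 = 55.6%, Riverside 9/13 = 69.2% → Riverside
Moderate: Unity 12/28 = 42.9%, Riverside 24/43 = 55.8% → Riverside
Severe: Unity 8/33 = 24.2%, Riverside 14/39 = 35.9% → Riverside
Critical: Unity 2/8 = 25.0%, Riverside 41/120 = 34.2% → Riverside
Overall: Unity 97/204 = 47.5%, Riverside 88/215 = 40.9% → Unity
Riverside wins each case group but Unity wins overall — the comparison reverses. Riverside's patients skew toward critical, which has a lower base rate.

No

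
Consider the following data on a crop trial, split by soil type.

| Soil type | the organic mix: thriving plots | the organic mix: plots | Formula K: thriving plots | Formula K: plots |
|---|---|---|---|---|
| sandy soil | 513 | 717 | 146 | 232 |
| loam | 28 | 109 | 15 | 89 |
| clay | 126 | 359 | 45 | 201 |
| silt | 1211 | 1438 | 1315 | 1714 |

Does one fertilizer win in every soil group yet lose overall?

No

Sandy soil: the organic mix 513/717 = 71.5%, Formula K 146/232 = 62.9% → the organic mix
Loam: the organic mix 28/109 = 25.7%, Formula K 15/89 = 16.9% → the organic mix
Clay: the organic mix 126/359 = 35.1%, Formula K 45/201 = 22.4% → the organic mix
Silt: the organic mix 1211/1438 = 84.2%, Formula K 1315/1714 = 76.7% → the organic mix
Overall: the organic mix 1878/2623 = 71.6%, Formula K 1521/2236 = 68.0% → the organic mix
The organic mix wins overall and in every soil group — no reversal.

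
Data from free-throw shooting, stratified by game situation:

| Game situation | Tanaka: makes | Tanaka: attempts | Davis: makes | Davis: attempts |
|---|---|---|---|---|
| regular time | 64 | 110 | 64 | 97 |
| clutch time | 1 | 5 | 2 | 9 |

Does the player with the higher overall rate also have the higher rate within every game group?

Regular time: Tanaka 64/110 = 58.2%, Davis 64/97 = 66.0% → Davis
Clutch time: Tanaka 1/5 = 20.0%, Davis 2/9 = 22.2% → Davis
Overall: Tanaka 65/115 = 56.5%, Davis 66/106 = 62.3% → Davis
Davis wins overall and in every game group — no reversal.

Yes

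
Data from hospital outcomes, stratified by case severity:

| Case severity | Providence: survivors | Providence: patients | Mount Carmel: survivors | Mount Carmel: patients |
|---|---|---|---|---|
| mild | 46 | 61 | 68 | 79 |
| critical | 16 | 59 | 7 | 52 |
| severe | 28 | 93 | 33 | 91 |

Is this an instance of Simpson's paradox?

No

Mild: Providence 46/61 = 75.4%, Mount Carmel 68/79 = 86.1% → Mount Carmel
Critical: Providence 16/59 = 27.1%, Mount Carmel 7/52 = 13.5% → Providence
Severe: Providence 28/93 = 30.1%, Mount Carmel 33/91 = 36.3% → Mount Carmel
Overall: Providence 90/213 = 42.3%, Mount Carmel 108/222 = 48.6% → Mount Carmel
Neither sweeps: Providence wins 1 of 3 groups, Mount Carmel wins 2. Mount Carmel wins overall but not every group — no Simpson reversal.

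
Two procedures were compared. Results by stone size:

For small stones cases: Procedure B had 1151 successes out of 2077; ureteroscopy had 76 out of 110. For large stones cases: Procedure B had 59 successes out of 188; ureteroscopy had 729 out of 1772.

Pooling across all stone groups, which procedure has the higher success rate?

Small stones: Procedure B 1151/2077 = 55.4%, ureteroscopy 76/110 = 69.1% → ureteroscopy
Large stones: Procedure B 59/188 = 31.4%, ureteroscopy 729/1772 = 41.1% → ureteroscopy
Overall: Procedure B 1210/2265 = 53.4%, ureteroscopy 805/1882 = 42.8% → Procedure B
(Ureteroscopy wins every stone group but Procedure B wins overall — ureteroscopy's cases skew toward the low-rate large stones group.)

Procedure B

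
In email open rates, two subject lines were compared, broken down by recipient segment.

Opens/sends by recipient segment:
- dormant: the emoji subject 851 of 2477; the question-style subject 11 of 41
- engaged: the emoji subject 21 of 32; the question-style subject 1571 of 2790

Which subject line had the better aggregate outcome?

Dormant: the emoji subject 851/2477 = 34.4%, the question-style subject 11/41 = 26.8% → the emoji subject
Engaged: the emoji subject 21/32 = 65.6%, the question-style subject 1571/2790 = 56.3% → the emoji subject
Overall: the emoji subject 872/2509 = 34.8%, the question-style subject 1582/2831 = 55.9% → the question-style subject
(The emoji subject wins every recipient group but the question-style subject wins overall — the emoji subject's sends skew toward the low-rate dormant group.)

the question-style subject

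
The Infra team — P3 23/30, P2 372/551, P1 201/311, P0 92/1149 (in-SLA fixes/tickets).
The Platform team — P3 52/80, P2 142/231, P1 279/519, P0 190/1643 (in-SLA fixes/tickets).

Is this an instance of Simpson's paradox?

No

P3: the Infra team 23/30 = 76.7%, the Platform team 52/80 = 65.0% → the Infra team
P2: the Infra team 372/551 = 67.5%, the Platform team 142/231 = 61.5% → the Infra team
P1: the Infra team 201/311 = 64.6%, the Platform team 279/519 = 53.8% → the Infra team
P0: the Infra team 92/1149 = 8.0%, the Platform team 190/1643 = 11.6% → the Platform team
Overall: the Infra team 688/2041 = 33.7%, the Platform team 663/2473 = 26.8% → the Infra team
Neither sweeps: the Infra team wins 3 of 4 groups, the Platform team wins 1. The Infra team wins overall but not every group — no Simpson reversal.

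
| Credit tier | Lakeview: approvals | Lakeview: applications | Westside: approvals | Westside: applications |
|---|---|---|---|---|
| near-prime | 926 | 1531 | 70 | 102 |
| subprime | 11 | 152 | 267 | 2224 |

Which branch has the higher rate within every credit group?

Westside

Near-prime: Lakeview 926/1531 = 60.5%, Westside 70/102 = 68.6% → Westside
Subprime: Lakeview 11/152 = 7.2%, Westside 267/2224 = 12.0% → Westside
Westside has the higher rate in both groups.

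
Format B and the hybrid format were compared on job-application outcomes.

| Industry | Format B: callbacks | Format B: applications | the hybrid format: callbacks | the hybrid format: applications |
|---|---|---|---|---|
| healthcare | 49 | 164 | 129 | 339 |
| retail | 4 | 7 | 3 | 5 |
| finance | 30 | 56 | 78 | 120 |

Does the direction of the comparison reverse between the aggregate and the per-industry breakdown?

No

Healthcare: Format B 49/164 = 29.9%, the hybrid format 129/339 = 38.1% → the hybrid format
Retail: Format B 4/7 = 57.1%, the hybrid format 3/5 = 60.0% → the hybrid format
Finance: Format B 30/56 = 53.6%, the hybrid format 78/120 = 65.0% → the hybrid format
Overall: Format B 83/227 = 36.6%, the hybrid format 210/464 = 45.3% → the hybrid format
The hybrid format wins overall and in every industry group — no reversal.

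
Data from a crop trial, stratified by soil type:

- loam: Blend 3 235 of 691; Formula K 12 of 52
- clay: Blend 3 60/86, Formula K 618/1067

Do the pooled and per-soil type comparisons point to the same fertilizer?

No

Loam: Blend 3 235/691 = 34.0%, Formula K 12/52 = 23.1% → Blend 3
Clay: Blend 3 60/86 = 69.8%, Formula K 618/1067 = 57.9% → Blend 3
Overall: Blend 3 295/777 = 38.0%, Formula K 630/1119 = 56.3% → Formula K
Blend 3 wins each soil group but Formula K wins overall — the comparison reverses. Blend 3's plots skew toward loam, which has a lower base rate.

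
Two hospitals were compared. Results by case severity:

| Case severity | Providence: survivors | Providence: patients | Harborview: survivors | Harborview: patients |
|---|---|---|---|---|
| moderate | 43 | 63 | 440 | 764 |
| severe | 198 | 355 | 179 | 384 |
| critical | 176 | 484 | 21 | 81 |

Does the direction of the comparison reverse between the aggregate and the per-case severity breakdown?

Moderate: Providence 43/63 = 68.3%, Harborview 440/764 = 57.6% → Providence
Severe: Providence 198/355 = 55.8%, Harborview 179/384 = 46.6% → Providence
Critical: Providence 176/484 = 36.4%, Harborview 21/81 = 25.9% → Providence
Overall: Providence 417/902 = 46.2%, Harborview 640/1229 = 52.1% → Harborview
Providence wins each case group but Harborview wins overall — the comparison reverses. Providence's patients skew toward critical, which has a lower base rate.

Yes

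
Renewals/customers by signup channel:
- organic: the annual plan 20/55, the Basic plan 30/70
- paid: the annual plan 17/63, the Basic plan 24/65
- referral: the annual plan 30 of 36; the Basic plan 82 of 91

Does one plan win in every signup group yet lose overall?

No

Organic: the annual plan 20/55 = 36.4%, the Basic plan 30/70 = 42.9% → the Basic plan
Paid: the annual plan 17/63 = 27.0%, the Basic plan 24/65 = 36.9% → the Basic plan
Referral: the annual plan 30/36 = 83.3%, the Basic plan 82/91 = 90.1% → the Basic plan
Overall: the annual plan 67/154 = 43.5%, the Basic plan 136/226 = 60.2% → the Basic plan
The Basic plan wins overall and in every signup group — no reversal.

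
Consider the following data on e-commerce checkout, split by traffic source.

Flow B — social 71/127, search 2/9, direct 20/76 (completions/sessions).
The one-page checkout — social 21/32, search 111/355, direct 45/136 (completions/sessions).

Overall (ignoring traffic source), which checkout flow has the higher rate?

Flow B

Social: Flow B 71/127 = 55.9%, the one-page checkout 21/32 = 65.6% → the one-page checkout
Search: Flow B 2/9 = 22.2%, the one-page checkout 111/355 = 31.3% → the one-page checkout
Direct: Flow B 20/76 = 26.3%, the one-page checkout 45/136 = 33.1% → the one-page checkout
Overall: Flow B 93/212 = 43.9%, the one-page checkout 177/523 = 33.8% → Flow B
(The one-page checkout wins every traffic group but Flow B wins overall — the one-page checkout's sessions skew toward the low-rate search group.)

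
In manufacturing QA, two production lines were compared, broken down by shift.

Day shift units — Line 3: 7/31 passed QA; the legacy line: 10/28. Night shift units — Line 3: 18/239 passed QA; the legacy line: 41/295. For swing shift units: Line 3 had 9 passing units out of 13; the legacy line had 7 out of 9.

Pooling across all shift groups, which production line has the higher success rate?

the legacy line

Day shift: Line 3 7/31 = 22.6%, the legacy line 10/28 = 35.7% → the legacy line
Night shift: Line 3 18/239 = 7.5%, the legacy line 41/295 = 13.9% → the legacy line
Swing shift: Line 3 9/13 = 69.2%, the legacy line 7/9 = 77.8% → the legacy line
Overall: Line 3 34/283 = 12.0%, the legacy line 58/332 = 17.5% → the legacy line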